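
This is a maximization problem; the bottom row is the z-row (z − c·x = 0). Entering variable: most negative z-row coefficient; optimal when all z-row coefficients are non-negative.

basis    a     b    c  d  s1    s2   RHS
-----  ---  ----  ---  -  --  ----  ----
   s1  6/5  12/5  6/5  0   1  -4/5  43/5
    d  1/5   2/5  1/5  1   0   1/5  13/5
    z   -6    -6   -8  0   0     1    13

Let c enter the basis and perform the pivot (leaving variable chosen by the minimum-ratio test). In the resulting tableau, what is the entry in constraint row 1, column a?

1

Ratio test on column c — row 1: (43/5)/(6/5) = 43/6; row 2: (13/5)/(1/5) = 13. Minimum is 43/6 at row 1 (s1 leaves); pivot element 6/5.
Divide row 1 by 6/5; eliminate column c from the other rows.
In the new row 1, the a entry is the old entry divided by the pivot: (6/5)/(6/5) = 1.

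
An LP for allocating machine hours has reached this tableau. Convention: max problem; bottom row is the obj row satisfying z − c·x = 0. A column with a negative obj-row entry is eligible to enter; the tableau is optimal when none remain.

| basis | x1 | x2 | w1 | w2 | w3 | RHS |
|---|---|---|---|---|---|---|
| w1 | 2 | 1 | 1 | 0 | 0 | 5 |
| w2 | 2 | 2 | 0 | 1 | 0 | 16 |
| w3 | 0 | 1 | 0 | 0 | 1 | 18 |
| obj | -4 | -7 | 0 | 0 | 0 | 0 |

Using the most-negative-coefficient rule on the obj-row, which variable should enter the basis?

x2

Negative obj-row entries: x1: -4, x2: -7.
The most negative is -7 in column x2, so x2 enters.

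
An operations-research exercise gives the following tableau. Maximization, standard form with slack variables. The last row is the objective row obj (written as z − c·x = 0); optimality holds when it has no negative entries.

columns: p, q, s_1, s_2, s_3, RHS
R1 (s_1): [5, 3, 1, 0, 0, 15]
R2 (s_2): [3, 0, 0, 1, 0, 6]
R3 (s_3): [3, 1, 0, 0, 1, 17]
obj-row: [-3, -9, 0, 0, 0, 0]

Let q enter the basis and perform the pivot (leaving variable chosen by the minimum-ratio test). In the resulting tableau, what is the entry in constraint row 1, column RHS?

Ratio test on column q — row 1: 15/3 = 5; row 2: entry 0 ≤ 0; row 3: 17/1 = 17. Minimum is 5 at row 1 (s_1 leaves); pivot element 3.
Divide row 1 by 3; eliminate column q from the other rows.
In the new row 1, the RHS entry is the old entry divided by the pivot: 15/3 = 5.

5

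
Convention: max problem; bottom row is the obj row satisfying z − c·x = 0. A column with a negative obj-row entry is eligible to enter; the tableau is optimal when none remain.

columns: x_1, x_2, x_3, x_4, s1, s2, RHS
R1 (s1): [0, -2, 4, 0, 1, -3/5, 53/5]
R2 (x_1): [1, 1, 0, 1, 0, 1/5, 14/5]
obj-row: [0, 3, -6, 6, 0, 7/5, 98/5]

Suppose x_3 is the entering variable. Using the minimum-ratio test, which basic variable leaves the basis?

s1

Column x_3 entries and ratios — s1: (53/5)/4 = 53/20; x_1: 0 ≤ 0, skip.
Smallest ratio is 53/20 in the row of s1, so s1 leaves.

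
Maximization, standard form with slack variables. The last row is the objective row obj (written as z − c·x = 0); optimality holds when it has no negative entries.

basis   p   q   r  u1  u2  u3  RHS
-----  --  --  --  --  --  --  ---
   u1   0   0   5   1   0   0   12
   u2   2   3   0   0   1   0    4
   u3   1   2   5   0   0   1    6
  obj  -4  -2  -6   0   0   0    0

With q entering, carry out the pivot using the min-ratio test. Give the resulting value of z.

Ratio test on column q — row 1: entry 0 ≤ 0; row 2: 4/3 = 4/3; row 3: 6/2 = 3. Minimum is 4/3 at row 2 (u2 leaves); pivot element 3.
Pivot on row 2; the obj-row RHS becomes 0 − (-2)·(4/3) = 8/3.

8/3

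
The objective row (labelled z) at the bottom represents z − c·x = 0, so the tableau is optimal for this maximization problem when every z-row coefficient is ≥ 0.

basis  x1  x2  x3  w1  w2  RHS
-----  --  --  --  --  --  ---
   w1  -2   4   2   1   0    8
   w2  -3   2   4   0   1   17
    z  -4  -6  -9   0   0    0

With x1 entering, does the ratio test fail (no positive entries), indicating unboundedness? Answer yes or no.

yes

Every constraint-row entry in column x1 is ≤ 0, so increasing x1 is unbounded.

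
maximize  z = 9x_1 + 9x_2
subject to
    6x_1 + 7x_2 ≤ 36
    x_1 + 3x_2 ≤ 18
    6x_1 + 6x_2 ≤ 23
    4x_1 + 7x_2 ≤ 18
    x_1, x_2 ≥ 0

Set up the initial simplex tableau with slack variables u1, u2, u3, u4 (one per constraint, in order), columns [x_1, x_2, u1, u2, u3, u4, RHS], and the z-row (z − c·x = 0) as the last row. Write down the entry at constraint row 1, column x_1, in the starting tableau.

Constraint 1 has coefficient 6 on x_1.

6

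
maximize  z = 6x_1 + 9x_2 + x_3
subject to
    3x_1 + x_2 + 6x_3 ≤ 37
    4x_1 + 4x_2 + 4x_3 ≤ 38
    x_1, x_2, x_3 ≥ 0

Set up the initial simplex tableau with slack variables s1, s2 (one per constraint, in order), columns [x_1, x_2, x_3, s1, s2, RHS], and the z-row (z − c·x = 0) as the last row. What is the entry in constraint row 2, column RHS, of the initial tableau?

The RHS of constraint 2 is b_2 = 38.

38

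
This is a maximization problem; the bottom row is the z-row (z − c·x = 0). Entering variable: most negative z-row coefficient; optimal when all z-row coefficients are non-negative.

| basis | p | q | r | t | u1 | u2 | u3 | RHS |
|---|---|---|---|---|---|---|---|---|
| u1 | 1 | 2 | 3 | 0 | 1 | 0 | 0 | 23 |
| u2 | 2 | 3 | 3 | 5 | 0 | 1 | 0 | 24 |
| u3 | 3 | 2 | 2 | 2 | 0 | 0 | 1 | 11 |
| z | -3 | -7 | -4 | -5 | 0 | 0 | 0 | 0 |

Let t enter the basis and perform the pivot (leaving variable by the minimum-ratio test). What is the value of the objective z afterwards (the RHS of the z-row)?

Ratio test on column t — row 1: entry 0 ≤ 0; row 2: 24/5 = 24/5; row 3: 11/2 = 11/2. Minimum is 24/5 at row 2 (u2 leaves); pivot element 5.
Pivot on row 2; the z-row RHS becomes 0 − (-5)·(24/5) = 24.

24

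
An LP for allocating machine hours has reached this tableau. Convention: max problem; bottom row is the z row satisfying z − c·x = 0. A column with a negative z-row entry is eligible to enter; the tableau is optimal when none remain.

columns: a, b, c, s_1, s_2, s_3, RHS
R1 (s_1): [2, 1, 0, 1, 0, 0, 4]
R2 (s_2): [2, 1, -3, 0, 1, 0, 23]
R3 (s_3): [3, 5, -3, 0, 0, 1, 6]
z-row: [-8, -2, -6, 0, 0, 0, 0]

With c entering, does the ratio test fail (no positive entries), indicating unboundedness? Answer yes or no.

yes

Every constraint-row entry in column c is ≤ 0, so increasing c is unbounded.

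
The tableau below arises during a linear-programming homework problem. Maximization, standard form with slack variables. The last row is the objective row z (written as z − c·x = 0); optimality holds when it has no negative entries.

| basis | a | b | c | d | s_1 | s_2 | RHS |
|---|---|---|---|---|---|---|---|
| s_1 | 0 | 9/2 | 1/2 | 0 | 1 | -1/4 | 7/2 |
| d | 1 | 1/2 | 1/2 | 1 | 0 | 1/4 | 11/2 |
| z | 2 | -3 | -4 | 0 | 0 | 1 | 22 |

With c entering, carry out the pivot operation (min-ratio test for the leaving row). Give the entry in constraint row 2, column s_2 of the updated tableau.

1/2

Ratio test on column c — row 1: (7/2)/(1/2) = 7; row 2: (11/2)/(1/2) = 11. Minimum is 7 at row 1 (s_1 leaves); pivot element 1/2.
Divide row 1 by 1/2; eliminate column c from the other rows.
Row 2 update in column s_2: 1/4 − (1/2)·(-1/2) = 1/2.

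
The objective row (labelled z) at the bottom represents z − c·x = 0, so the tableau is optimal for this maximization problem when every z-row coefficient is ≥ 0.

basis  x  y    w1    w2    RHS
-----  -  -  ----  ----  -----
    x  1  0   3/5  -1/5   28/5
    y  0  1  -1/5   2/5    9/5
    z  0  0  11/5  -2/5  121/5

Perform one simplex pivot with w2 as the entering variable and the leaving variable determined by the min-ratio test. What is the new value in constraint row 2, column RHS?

Ratio test on column w2 — row 1: entry -1/5 ≤ 0; row 2: (9/5)/(2/5) = 9/2. Minimum is 9/2 at row 2 (y leaves); pivot element 2/5.
Divide row 2 by 2/5; eliminate column w2 from the other rows.
In the new row 2, the RHS entry is the old entry divided by the pivot: (9/5)/(2/5) = 9/2.

9/2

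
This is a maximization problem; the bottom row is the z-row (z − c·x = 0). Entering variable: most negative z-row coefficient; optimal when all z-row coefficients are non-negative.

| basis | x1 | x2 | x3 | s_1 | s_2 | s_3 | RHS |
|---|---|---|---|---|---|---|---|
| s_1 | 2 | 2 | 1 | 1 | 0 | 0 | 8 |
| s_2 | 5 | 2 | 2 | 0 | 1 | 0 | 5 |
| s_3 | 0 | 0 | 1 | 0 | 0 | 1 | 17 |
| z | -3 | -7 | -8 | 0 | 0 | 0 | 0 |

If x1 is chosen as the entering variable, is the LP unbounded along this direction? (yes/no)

no

Column x1 has positive entries in row(s) 1, 2, so the ratio test bounds it — not unbounded.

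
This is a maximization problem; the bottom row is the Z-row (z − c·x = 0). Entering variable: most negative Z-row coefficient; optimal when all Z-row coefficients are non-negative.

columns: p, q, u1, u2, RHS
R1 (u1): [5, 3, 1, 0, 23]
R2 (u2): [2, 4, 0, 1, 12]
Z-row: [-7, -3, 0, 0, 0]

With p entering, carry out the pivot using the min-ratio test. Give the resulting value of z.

Ratio test on column p — row 1: 23/5 = 23/5; row 2: 12/2 = 6. Minimum is 23/5 at row 1 (u1 leaves); pivot element 5.
Pivot on row 1; the Z-row RHS becomes 0 − (-7)·(23/5) = 161/5.

161/5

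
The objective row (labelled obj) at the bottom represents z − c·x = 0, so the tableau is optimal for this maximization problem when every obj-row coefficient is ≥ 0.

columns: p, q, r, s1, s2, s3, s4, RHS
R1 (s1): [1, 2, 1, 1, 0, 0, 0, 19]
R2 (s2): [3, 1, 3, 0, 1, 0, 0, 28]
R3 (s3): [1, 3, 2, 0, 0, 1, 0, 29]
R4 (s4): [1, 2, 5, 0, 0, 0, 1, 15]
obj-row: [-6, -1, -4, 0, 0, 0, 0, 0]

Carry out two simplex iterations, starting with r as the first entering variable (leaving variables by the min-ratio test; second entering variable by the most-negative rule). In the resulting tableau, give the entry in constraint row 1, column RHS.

Ratio test on column r — row 1: 19/1 = 19; row 2: 28/3 = 28/3; row 3: 29/2 = 29/2; row 4: 15/5 = 3. Minimum is 3 at row 4 (s4 leaves); pivot element 5.
Divide row 4 by 5; eliminate column r from the other rows.
Second iteration: most negative obj-row entry is -26/5 in column p, so p enters.
Ratio test on column p — row 1: 16/(4/5) = 20; row 2: 19/(12/5) = 95/12; row 3: 23/(3/5) = 115/3; row 4: 3/(1/5) = 15. Minimum is 95/12 at row 2 (s2 leaves); pivot element 12/5.
Divide row 2 by 12/5; eliminate column p from the other rows.
After both pivots, the entry at constraint row 1, column RHS is 29/3.

29/3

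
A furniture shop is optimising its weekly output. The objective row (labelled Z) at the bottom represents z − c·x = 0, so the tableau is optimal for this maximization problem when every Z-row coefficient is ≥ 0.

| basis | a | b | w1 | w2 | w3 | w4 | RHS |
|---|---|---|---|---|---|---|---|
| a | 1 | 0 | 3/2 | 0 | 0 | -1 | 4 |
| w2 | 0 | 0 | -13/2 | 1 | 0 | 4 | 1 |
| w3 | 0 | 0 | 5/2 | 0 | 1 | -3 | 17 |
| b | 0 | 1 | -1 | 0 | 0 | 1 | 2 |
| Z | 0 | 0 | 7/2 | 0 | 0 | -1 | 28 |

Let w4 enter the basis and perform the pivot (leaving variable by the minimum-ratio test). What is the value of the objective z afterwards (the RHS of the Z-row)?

113/4

Ratio test on column w4 — row 1: entry -1 ≤ 0; row 2: 1/4 = 1/4; row 3: entry -3 ≤ 0; row 4: 2/1 = 2. Minimum is 1/4 at row 2 (w2 leaves); pivot element 4.
Pivot on row 2; the Z-row RHS becomes 28 − (-1)·(1/4) = 113/4.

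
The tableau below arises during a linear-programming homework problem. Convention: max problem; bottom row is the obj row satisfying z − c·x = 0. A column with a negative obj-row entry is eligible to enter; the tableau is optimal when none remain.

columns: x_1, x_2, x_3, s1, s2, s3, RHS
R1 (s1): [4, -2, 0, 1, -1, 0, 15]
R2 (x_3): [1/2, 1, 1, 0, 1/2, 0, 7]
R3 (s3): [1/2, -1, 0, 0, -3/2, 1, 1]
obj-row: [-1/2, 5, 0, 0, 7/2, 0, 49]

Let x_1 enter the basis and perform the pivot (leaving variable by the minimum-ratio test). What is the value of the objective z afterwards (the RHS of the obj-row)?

50

Ratio test on column x_1 — row 1: 15/4 = 15/4; row 2: 7/(1/2) = 14; row 3: 1/(1/2) = 2. Minimum is 2 at row 3 (s3 leaves); pivot element 1/2.
Pivot on row 3; the obj-row RHS becomes 49 − (-1/2)·2 = 50.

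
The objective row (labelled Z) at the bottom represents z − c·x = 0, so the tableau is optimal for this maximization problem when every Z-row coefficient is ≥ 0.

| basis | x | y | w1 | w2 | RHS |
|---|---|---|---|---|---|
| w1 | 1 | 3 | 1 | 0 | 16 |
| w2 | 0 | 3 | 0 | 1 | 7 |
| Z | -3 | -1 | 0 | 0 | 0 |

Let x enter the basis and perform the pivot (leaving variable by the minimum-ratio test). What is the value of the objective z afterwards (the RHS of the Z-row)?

Ratio test on column x — row 1: 16/1 = 16; row 2: entry 0 ≤ 0. Minimum is 16 at row 1 (w1 leaves); pivot element 1.
Pivot on row 1; the Z-row RHS becomes 0 − (-3)·16 = 48.

48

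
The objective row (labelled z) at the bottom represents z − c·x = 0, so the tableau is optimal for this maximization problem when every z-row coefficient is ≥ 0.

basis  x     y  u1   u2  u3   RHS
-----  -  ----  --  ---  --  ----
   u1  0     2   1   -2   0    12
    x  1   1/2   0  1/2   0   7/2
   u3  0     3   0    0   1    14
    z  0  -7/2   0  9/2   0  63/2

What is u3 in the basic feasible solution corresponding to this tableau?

14

u3 is basic (row 3); its value is the RHS of that row, 14.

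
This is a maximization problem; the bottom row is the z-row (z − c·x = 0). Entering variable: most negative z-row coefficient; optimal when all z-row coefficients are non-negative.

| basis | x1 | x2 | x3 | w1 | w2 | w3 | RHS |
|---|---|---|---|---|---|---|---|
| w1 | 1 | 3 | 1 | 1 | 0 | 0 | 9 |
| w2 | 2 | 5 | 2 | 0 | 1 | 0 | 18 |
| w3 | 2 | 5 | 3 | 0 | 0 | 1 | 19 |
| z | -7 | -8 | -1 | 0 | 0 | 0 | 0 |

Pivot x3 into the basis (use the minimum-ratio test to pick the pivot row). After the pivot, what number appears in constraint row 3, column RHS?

19/3

Ratio test on column x3 — row 1: 9/1 = 9; row 2: 18/2 = 9; row 3: 19/3 = 19/3. Minimum is 19/3 at row 3 (w3 leaves); pivot element 3.
Divide row 3 by 3; eliminate column x3 from the other rows.
In the new row 3, the RHS entry is the old entry divided by the pivot: 19/3 = 19/3.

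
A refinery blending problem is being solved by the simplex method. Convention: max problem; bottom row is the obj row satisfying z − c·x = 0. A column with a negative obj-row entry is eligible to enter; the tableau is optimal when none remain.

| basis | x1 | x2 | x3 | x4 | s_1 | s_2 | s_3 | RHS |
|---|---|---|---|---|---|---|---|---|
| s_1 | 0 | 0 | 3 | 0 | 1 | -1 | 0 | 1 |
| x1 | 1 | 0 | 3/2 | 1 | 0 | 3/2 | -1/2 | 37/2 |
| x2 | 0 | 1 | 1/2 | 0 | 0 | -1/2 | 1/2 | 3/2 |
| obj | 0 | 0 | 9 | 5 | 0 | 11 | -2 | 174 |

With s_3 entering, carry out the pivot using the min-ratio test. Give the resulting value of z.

180

Ratio test on column s_3 — row 1: entry 0 ≤ 0; row 2: entry -1/2 ≤ 0; row 3: (3/2)/(1/2) = 3. Minimum is 3 at row 3 (x2 leaves); pivot element 1/2.
Pivot on row 3; the obj-row RHS becomes 174 − (-2)·3 = 180.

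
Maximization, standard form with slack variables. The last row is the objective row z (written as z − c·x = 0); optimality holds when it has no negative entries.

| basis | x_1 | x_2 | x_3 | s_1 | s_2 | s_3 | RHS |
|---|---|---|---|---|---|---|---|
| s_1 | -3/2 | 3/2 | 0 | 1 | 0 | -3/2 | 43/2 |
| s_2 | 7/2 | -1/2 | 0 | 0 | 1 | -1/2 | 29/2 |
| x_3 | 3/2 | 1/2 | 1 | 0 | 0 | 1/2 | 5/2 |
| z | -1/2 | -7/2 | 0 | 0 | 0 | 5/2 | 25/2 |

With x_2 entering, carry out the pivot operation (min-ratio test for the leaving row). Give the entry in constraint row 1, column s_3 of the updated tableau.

Ratio test on column x_2 — row 1: (43/2)/(3/2) = 43/3; row 2: entry -1/2 ≤ 0; row 3: (5/2)/(1/2) = 5. Minimum is 5 at row 3 (x_3 leaves); pivot element 1/2.
Divide row 3 by 1/2; eliminate column x_2 from the other rows.
Row 1 update in column s_3: -3/2 − (3/2)·1 = -3.

-3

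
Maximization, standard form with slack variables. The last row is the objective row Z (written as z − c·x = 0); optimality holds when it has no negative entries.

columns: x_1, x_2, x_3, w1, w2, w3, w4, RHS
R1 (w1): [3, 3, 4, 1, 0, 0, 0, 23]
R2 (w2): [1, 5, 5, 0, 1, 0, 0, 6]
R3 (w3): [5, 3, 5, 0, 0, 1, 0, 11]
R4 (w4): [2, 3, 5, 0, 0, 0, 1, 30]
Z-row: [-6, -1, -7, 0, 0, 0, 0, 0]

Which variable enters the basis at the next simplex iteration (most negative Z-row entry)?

x_3

Negative Z-row entries: x_1: -6, x_2: -1, x_3: -7.
The most negative is -7 in column x_3, so x_3 enters.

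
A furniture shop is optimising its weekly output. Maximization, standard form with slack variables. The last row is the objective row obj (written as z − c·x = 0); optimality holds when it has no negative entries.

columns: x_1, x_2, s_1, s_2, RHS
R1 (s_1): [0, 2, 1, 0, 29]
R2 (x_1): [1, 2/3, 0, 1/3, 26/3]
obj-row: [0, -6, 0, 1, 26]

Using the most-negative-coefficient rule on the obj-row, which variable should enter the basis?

x_2

Negative obj-row entries: x_2: -6.
The most negative is -6 in column x_2, so x_2 enters.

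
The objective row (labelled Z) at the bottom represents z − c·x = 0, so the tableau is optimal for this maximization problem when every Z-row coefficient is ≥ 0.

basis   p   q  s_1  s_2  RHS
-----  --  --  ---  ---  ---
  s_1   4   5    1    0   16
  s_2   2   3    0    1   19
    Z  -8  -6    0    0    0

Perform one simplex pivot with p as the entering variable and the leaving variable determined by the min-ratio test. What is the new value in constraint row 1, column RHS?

4

Ratio test on column p — row 1: 16/4 = 4; row 2: 19/2 = 19/2. Minimum is 4 at row 1 (s_1 leaves); pivot element 4.
Divide row 1 by 4; eliminate column p from the other rows.
In the new row 1, the RHS entry is the old entry divided by the pivot: 16/4 = 4.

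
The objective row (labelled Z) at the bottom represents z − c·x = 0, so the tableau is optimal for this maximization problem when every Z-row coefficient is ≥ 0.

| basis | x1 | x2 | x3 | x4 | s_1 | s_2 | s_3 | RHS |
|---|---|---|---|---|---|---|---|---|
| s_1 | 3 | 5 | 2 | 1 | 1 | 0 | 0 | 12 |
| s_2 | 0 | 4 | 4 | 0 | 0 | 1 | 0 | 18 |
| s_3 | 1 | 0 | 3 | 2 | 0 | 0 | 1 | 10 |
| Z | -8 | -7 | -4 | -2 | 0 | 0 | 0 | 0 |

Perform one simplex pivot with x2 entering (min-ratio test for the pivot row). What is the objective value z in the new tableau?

Ratio test on column x2 — row 1: 12/5 = 12/5; row 2: 18/4 = 9/2; row 3: entry 0 ≤ 0. Minimum is 12/5 at row 1 (s_1 leaves); pivot element 5.
Pivot on row 1; the Z-row RHS becomes 0 − (-7)·(12/5) = 84/5.

84/5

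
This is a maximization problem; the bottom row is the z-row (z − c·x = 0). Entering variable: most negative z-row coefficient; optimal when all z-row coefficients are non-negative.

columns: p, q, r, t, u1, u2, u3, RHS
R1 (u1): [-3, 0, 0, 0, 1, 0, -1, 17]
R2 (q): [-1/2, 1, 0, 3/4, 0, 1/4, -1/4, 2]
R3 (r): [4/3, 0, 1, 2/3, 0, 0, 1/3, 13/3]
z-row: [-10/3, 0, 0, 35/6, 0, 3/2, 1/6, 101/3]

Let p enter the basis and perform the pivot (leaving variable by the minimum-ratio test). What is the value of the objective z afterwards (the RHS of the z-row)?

89/2

Ratio test on column p — row 1: entry -3 ≤ 0; row 2: entry -1/2 ≤ 0; row 3: (13/3)/(4/3) = 13/4. Minimum is 13/4 at row 3 (r leaves); pivot element 4/3.
Pivot on row 3; the z-row RHS becomes 101/3 − (-10/3)·(13/4) = 89/2.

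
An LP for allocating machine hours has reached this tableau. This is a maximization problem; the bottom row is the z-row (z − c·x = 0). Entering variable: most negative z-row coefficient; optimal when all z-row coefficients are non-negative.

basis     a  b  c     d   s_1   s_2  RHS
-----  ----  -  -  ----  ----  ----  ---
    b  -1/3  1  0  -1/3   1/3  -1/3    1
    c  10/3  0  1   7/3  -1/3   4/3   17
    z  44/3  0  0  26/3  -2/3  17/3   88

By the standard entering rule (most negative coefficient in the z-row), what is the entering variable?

s_1

Negative z-row entries: s_1: -2/3.
The most negative is -2/3 in column s_1, so s_1 enters.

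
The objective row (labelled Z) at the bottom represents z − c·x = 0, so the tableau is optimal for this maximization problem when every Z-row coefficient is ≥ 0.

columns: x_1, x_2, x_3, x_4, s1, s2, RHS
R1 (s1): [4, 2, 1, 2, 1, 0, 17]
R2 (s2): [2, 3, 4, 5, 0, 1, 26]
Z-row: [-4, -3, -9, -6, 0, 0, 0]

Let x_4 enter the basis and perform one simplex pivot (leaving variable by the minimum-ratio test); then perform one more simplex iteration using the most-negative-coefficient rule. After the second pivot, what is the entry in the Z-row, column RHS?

117/2

Ratio test on column x_4 — row 1: 17/2 = 17/2; row 2: 26/5 = 26/5. Minimum is 26/5 at row 2 (s2 leaves); pivot element 5.
Divide row 2 by 5; eliminate column x_4 from the other rows.
Second iteration: most negative Z-row entry is -21/5 in column x_3, so x_3 enters.
Ratio test on column x_3 — row 1: entry -3/5 ≤ 0; row 2: (26/5)/(4/5) = 13/2. Minimum is 13/2 at row 2 (x_4 leaves); pivot element 4/5.
Divide row 2 by 4/5; eliminate column x_3 from the other rows.
After both pivots, the entry at the Z-row, column RHS is 117/2.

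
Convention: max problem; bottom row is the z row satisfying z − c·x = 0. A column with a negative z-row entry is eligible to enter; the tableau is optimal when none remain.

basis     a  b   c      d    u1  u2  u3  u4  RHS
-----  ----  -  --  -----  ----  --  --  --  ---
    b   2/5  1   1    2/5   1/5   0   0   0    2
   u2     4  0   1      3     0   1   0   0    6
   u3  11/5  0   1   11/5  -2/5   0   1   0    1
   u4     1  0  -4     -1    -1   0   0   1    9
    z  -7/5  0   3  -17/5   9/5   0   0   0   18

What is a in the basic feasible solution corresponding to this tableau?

a is not in the basis, so in the current basic feasible solution a = 0.

0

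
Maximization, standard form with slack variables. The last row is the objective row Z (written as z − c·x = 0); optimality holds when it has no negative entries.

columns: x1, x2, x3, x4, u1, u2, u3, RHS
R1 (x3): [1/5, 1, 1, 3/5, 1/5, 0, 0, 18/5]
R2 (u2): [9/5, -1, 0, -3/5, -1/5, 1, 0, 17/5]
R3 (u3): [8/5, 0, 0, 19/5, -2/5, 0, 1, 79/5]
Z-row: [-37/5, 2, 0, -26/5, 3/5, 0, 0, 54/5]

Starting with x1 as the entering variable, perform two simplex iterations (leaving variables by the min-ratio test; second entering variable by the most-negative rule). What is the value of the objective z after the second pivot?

616/13

Ratio test on column x1 — row 1: (18/5)/(1/5) = 18; row 2: (17/5)/(9/5) = 17/9; row 3: (79/5)/(8/5) = 79/8. Minimum is 17/9 at row 2 (u2 leaves); pivot element 9/5.
Pivot on row 2; the Z-row RHS becomes 54/5 − (-37/5)·(17/9) = 223/9.
Next entering variable (most negative Z-row entry -23/3): x4.
Ratio test on column x4 — row 1: (29/9)/(2/3) = 29/6; row 2: entry -1/3 ≤ 0; row 3: (115/9)/(13/3) = 115/39. Minimum is 115/39 at row 3 (u3 leaves); pivot element 13/3.
After the second pivot the Z-row RHS is 223/9 − (-23/3)·(115/39) = 616/13.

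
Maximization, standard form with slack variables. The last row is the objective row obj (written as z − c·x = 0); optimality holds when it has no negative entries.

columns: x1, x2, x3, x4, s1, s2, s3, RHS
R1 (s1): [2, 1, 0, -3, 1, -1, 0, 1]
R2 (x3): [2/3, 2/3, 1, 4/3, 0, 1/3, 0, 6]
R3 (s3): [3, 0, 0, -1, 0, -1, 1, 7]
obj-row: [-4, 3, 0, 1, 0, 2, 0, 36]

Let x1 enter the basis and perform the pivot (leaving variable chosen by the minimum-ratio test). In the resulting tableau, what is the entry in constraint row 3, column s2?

Ratio test on column x1 — row 1: 1/2 = 1/2; row 2: 6/(2/3) = 9; row 3: 7/3 = 7/3. Minimum is 1/2 at row 1 (s1 leaves); pivot element 2.
Divide row 1 by 2; eliminate column x1 from the other rows.
Row 3 update in column s2: -1 − 3·(-1/2) = 1/2.

1/2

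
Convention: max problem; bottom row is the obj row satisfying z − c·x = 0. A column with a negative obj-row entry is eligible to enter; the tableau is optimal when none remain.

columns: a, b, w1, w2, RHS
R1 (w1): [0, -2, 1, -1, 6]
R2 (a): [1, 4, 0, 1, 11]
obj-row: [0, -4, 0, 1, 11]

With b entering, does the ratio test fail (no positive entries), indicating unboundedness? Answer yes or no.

Column b has positive entries in row(s) 2, so the ratio test bounds it — not unbounded.

no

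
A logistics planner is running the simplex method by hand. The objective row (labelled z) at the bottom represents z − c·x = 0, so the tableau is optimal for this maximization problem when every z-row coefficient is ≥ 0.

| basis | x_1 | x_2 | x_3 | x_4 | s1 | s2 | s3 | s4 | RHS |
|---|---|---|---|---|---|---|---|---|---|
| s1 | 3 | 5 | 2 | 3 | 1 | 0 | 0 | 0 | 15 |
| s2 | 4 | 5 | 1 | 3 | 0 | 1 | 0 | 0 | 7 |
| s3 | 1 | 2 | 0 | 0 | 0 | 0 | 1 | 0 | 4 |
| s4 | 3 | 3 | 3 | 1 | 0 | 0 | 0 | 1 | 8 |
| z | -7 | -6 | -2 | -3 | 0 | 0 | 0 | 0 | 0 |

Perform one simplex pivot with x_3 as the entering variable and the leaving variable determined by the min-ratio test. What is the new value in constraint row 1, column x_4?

Ratio test on column x_3 — row 1: 15/2 = 15/2; row 2: 7/1 = 7; row 3: entry 0 ≤ 0; row 4: 8/3 = 8/3. Minimum is 8/3 at row 4 (s4 leaves); pivot element 3.
Divide row 4 by 3; eliminate column x_3 from the other rows.
Row 1 update in column x_4: 3 − 2·(1/3) = 7/3.

7/3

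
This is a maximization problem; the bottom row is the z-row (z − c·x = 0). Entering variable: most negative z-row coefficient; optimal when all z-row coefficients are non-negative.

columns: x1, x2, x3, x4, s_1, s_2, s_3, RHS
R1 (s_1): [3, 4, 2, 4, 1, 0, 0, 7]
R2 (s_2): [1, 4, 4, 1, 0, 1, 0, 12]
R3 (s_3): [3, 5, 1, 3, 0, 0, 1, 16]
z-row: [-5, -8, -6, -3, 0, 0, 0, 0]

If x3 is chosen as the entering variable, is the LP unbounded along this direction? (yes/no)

Column x3 has positive entries in row(s) 1, 2, 3, so the ratio test bounds it — not unbounded.

no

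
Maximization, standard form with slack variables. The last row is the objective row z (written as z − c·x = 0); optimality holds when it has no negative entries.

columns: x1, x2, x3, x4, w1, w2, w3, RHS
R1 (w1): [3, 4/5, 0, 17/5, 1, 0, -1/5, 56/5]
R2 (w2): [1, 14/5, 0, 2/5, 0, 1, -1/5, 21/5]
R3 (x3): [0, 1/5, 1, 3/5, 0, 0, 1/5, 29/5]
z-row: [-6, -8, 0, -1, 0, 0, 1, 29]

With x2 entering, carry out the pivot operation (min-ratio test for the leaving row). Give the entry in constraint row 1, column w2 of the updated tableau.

-2/7

Ratio test on column x2 — row 1: (56/5)/(4/5) = 14; row 2: (21/5)/(14/5) = 3/2; row 3: (29/5)/(1/5) = 29. Minimum is 3/2 at row 2 (w2 leaves); pivot element 14/5.
Divide row 2 by 14/5; eliminate column x2 from the other rows.
Row 1 update in column w2: 0 − (4/5)·(5/14) = -2/7.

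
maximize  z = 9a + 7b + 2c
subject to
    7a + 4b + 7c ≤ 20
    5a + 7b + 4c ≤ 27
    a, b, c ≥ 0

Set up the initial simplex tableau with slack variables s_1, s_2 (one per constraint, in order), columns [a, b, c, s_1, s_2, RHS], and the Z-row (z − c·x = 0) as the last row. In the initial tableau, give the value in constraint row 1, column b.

Constraint 1 has coefficient 4 on b.

4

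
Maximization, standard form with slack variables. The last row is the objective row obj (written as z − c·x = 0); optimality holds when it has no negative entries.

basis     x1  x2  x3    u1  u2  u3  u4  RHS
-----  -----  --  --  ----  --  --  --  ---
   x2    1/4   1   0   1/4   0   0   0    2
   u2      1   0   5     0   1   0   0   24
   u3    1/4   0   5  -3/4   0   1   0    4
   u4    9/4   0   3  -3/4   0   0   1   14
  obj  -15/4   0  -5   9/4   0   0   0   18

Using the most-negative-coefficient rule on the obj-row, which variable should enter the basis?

x3

Negative obj-row entries: x1: -15/4, x3: -5.
The most negative is -5 in column x3, so x3 enters.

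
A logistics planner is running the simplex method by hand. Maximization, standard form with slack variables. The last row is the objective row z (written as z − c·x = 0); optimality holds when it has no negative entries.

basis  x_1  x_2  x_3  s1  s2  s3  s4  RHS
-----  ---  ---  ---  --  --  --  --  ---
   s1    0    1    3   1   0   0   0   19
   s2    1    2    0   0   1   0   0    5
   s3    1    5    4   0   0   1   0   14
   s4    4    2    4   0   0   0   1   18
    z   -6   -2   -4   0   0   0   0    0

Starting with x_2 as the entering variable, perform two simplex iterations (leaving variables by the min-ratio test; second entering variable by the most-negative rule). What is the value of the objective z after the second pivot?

80/3

Ratio test on column x_2 — row 1: 19/1 = 19; row 2: 5/2 = 5/2; row 3: 14/5 = 14/5; row 4: 18/2 = 9. Minimum is 5/2 at row 2 (s2 leaves); pivot element 2.
Pivot on row 2; the z-row RHS becomes 0 − (-2)·(5/2) = 5.
Next entering variable (most negative z-row entry -5): x_1.
Ratio test on column x_1 — row 1: entry -1/2 ≤ 0; row 2: (5/2)/(1/2) = 5; row 3: entry -3/2 ≤ 0; row 4: 13/3 = 13/3. Minimum is 13/3 at row 4 (s4 leaves); pivot element 3.
After the second pivot the z-row RHS is 5 − (-5)·(13/3) = 80/3.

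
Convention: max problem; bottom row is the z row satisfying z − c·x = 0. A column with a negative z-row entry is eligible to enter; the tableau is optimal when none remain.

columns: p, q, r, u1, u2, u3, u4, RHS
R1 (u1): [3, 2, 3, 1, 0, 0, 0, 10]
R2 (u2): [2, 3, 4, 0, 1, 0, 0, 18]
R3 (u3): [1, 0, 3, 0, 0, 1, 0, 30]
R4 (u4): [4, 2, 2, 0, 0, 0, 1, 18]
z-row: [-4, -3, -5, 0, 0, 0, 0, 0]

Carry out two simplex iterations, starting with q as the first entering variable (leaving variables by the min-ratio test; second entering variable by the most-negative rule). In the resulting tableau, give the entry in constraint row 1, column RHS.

10/3

Ratio test on column q — row 1: 10/2 = 5; row 2: 18/3 = 6; row 3: entry 0 ≤ 0; row 4: 18/2 = 9. Minimum is 5 at row 1 (u1 leaves); pivot element 2.
Divide row 1 by 2; eliminate column q from the other rows.
Second iteration: most negative z-row entry is -1/2 in column r, so r enters.
Ratio test on column r — row 1: 5/(3/2) = 10/3; row 2: entry -1/2 ≤ 0; row 3: 30/3 = 10; row 4: entry -1 ≤ 0. Minimum is 10/3 at row 1 (q leaves); pivot element 3/2.
Divide row 1 by 3/2; eliminate column r from the other rows.
After both pivots, the entry at constraint row 1, column RHS is 10/3.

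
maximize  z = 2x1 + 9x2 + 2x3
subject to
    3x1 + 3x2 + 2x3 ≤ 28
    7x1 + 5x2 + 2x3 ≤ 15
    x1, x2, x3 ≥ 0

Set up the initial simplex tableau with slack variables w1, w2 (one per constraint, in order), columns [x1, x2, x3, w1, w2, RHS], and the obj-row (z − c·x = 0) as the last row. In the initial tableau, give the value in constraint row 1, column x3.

2

Constraint 1 has coefficient 2 on x3.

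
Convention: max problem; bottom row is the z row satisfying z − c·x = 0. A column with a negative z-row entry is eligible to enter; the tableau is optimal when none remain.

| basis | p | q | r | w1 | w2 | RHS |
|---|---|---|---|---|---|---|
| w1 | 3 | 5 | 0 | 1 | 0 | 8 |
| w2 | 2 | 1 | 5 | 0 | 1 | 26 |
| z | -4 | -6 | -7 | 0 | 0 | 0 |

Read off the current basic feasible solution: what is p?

p is not in the basis, so in the current basic feasible solution p = 0.

0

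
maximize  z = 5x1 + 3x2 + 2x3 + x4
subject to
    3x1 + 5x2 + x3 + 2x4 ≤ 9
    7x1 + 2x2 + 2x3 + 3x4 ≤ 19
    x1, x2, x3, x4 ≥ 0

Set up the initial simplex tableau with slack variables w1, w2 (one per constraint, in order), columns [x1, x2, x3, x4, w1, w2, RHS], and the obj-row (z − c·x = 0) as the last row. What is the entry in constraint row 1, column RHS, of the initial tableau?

The RHS of constraint 1 is b_1 = 9.

9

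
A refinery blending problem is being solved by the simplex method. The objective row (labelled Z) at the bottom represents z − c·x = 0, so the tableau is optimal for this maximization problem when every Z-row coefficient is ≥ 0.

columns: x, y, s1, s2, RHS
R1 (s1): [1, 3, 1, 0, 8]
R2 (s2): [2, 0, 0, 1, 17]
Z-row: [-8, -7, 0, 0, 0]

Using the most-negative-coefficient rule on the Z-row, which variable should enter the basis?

x

Negative Z-row entries: x: -8, y: -7.
The most negative is -8 in column x, so x enters.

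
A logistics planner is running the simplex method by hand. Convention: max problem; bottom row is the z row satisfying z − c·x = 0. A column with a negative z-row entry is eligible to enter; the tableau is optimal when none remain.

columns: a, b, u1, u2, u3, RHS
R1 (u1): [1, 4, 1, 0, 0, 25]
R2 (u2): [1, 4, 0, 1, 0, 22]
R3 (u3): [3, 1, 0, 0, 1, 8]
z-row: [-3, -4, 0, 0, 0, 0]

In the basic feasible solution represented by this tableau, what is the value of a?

0

a is not in the basis, so in the current basic feasible solution a = 0.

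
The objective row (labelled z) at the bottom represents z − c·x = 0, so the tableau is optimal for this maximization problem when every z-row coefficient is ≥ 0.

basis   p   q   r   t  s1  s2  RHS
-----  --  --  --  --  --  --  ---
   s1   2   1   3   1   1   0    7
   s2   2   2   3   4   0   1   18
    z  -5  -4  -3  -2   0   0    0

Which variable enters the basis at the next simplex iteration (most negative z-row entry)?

Negative z-row entries: p: -5, q: -4, r: -3, t: -2.
The most negative is -5 in column p, so p enters.

p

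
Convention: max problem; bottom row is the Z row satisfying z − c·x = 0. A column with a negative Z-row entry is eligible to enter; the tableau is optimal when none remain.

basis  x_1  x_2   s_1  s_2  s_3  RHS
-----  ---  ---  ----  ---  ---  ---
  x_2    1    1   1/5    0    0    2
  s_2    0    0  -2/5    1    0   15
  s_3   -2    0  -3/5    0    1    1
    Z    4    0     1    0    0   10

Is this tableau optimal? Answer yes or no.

Every Z-row coefficient is ≥ 0, so the tableau is optimal.

yes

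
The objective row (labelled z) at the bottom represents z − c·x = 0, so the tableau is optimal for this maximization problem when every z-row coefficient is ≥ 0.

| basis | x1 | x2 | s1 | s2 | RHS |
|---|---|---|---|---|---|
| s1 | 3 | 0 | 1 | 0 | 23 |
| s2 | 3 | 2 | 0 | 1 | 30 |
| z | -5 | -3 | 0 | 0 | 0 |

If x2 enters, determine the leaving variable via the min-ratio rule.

s2

Column x2 entries and ratios — s1: 0 ≤ 0, skip; s2: 30/2 = 15.
Smallest ratio is 15 in the row of s2, so s2 leaves.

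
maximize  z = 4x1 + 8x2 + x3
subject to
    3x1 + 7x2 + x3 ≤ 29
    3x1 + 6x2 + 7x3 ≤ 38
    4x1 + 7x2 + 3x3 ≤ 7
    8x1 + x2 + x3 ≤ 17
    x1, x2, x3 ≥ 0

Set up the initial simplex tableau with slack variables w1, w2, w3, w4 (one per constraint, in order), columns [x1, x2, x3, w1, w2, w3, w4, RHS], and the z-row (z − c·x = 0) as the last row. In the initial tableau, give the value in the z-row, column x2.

-8

The z-row carries the negated objective coefficients: the x2 entry is -8.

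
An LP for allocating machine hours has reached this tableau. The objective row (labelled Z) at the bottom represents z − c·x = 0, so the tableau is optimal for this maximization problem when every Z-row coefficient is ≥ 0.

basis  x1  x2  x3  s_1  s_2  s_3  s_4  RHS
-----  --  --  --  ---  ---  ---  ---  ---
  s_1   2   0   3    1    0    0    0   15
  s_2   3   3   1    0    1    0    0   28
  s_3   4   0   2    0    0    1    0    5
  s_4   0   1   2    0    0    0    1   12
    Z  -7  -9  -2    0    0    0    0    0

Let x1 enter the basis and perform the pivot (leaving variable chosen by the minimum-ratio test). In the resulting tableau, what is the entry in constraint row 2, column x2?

Ratio test on column x1 — row 1: 15/2 = 15/2; row 2: 28/3 = 28/3; row 3: 5/4 = 5/4; row 4: entry 0 ≤ 0. Minimum is 5/4 at row 3 (s_3 leaves); pivot element 4.
Divide row 3 by 4; eliminate column x1 from the other rows.
Row 2 update in column x2: 3 − 3·0 = 3.

3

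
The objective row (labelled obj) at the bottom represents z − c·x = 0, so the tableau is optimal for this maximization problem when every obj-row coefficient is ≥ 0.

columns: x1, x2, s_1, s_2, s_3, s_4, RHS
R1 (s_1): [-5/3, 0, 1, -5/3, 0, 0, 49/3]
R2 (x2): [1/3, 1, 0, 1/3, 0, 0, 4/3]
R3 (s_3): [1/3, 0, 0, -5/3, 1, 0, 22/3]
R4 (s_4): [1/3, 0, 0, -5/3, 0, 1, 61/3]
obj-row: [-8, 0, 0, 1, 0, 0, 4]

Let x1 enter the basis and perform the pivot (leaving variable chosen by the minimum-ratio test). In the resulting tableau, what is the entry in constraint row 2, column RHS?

4

Ratio test on column x1 — row 1: entry -5/3 ≤ 0; row 2: (4/3)/(1/3) = 4; row 3: (22/3)/(1/3) = 22; row 4: (61/3)/(1/3) = 61. Minimum is 4 at row 2 (x2 leaves); pivot element 1/3.
Divide row 2 by 1/3; eliminate column x1 from the other rows.
In the new row 2, the RHS entry is the old entry divided by the pivot: (4/3)/(1/3) = 4.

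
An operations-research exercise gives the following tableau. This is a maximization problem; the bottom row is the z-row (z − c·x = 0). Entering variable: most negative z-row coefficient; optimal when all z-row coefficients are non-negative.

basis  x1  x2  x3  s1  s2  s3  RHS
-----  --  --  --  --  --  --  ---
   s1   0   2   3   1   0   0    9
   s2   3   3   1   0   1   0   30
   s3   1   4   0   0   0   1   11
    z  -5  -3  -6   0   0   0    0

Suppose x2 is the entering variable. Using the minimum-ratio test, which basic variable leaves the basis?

Column x2 entries and ratios — s1: 9/2 = 9/2; s2: 30/3 = 10; s3: 11/4 = 11/4.
Smallest ratio is 11/4 in the row of s3, so s3 leaves.

s3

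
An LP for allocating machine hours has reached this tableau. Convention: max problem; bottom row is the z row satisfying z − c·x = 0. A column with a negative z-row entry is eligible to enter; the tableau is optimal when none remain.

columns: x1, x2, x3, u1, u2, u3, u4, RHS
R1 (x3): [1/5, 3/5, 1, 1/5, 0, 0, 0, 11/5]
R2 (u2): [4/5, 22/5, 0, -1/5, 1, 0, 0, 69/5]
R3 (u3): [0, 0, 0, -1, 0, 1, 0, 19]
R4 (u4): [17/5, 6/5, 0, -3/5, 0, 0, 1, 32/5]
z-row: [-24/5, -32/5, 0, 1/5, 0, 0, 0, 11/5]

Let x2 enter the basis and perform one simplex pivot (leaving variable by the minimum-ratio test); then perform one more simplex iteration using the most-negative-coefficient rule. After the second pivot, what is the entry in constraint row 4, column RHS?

29/35

Ratio test on column x2 — row 1: (11/5)/(3/5) = 11/3; row 2: (69/5)/(22/5) = 69/22; row 3: entry 0 ≤ 0; row 4: (32/5)/(6/5) = 16/3. Minimum is 69/22 at row 2 (u2 leaves); pivot element 22/5.
Divide row 2 by 22/5; eliminate column x2 from the other rows.
Second iteration: most negative z-row entry is -40/11 in column x1, so x1 enters.
Ratio test on column x1 — row 1: (7/22)/(1/11) = 7/2; row 2: (69/22)/(2/11) = 69/4; row 3: entry 0 ≤ 0; row 4: (29/11)/(35/11) = 29/35. Minimum is 29/35 at row 4 (u4 leaves); pivot element 35/11.
Divide row 4 by 35/11; eliminate column x1 from the other rows.
After both pivots, the entry at constraint row 4, column RHS is 29/35.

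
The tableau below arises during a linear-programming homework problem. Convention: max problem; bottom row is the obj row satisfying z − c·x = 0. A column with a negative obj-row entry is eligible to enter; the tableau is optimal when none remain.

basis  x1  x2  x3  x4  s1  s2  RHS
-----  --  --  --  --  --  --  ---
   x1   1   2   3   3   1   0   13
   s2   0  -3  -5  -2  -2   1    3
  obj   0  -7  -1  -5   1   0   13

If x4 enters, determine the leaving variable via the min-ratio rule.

x1

Column x4 entries and ratios — x1: 13/3 = 13/3; s2: -2 ≤ 0, skip.
Smallest ratio is 13/3 in the row of x1, so x1 leaves.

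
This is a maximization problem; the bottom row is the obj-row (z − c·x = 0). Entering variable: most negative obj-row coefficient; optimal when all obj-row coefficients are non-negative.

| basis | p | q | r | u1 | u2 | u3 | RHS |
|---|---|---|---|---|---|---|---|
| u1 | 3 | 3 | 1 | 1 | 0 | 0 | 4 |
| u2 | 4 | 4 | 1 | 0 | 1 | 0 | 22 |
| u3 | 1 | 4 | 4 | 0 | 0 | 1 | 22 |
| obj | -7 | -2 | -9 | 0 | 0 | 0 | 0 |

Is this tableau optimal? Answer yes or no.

no

The obj-row has a negative entry -9 in column r, so it is not optimal.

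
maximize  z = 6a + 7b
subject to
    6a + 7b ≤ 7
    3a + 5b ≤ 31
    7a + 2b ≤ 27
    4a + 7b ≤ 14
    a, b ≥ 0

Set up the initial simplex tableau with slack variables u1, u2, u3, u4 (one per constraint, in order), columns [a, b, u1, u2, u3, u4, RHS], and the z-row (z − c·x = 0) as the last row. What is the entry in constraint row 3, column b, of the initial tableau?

Constraint 3 has coefficient 2 on b.

2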